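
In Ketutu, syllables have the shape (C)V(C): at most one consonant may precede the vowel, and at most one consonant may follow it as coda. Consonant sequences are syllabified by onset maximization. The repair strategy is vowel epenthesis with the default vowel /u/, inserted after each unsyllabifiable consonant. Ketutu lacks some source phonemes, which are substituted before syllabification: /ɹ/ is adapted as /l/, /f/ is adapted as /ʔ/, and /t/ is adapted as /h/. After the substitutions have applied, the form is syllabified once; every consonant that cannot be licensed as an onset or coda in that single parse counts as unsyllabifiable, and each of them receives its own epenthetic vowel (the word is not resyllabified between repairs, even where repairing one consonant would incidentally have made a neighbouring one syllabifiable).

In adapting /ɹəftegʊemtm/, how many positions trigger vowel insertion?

After substitution the input is /ləʔhegʊemhm/.
The unsyllabifiable consonants are /h/, /m/; each receives one epenthetic vowel.

2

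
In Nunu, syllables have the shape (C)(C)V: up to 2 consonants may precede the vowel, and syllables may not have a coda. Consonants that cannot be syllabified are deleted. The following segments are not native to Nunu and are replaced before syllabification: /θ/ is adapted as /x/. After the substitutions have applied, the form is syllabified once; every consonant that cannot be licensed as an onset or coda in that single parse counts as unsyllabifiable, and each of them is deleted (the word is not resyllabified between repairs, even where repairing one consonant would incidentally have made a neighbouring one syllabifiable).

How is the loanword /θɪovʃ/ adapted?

xɪo

Substitution: /θ/ → /x/, giving /xɪovʃ/.
Syllabifying with onset maximization leaves /v/, /ʃ/ stranded (no codas are permitted; onsets may contain at most 2 consonants).
Deletion applies to /v/, /ʃ/.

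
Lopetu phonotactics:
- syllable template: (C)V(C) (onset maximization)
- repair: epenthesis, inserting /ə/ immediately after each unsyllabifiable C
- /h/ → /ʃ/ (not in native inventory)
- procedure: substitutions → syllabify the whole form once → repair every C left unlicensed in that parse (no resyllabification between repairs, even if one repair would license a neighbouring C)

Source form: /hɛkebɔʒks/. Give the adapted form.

ʃɛkebɔʒkəsə

Substitution: /h/ → /ʃ/, giving /ʃɛkebɔʒks/.
Under (C)V(C), the unsyllabifiable consonants are /k/, /s/ (at most one coda consonant is licensed; onsets are limited to one consonant).
Each unlicensed consonant becomes the onset of a new syllable: /k/ → /kə/, /s/ → /sə/.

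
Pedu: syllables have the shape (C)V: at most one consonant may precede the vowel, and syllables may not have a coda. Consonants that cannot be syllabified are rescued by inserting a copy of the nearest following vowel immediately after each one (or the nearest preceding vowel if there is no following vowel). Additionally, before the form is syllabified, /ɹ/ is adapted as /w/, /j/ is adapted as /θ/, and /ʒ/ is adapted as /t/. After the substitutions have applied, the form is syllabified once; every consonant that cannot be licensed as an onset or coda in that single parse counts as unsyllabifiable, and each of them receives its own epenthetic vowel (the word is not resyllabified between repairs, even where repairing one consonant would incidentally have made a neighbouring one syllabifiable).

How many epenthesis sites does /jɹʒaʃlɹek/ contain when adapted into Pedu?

After substitution the input is /θwtaʃlwek/.
The unsyllabifiable consonants are /θ/, /w/, /ʃ/, /l/, /k/; each receives one epenthetic vowel.

5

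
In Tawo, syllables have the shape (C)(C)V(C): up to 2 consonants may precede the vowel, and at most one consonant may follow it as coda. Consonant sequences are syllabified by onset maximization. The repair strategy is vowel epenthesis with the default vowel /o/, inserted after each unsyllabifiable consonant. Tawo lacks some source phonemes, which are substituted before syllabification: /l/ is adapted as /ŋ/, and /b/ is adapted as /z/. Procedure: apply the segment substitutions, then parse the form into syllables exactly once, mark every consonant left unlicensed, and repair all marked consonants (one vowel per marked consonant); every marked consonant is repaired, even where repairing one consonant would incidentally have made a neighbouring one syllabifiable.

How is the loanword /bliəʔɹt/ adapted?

zŋiəʔɹoto

Substitution: /b/ → /z/, /l/ → /ŋ/, giving /zŋiəʔɹt/.
Syllabifying with onset maximization leaves /ɹ/, /t/ stranded (at most one coda consonant is licensed; onsets may contain at most 2 consonants).
Epenthesis after each stranded consonant: /ɹ/ → /ɹo/, /t/ → /to/.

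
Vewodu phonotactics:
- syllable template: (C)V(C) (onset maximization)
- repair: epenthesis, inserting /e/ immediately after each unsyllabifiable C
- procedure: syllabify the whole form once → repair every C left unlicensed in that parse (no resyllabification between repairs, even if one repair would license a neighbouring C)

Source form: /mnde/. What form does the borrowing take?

menede

Under (C)V(C), the unsyllabifiable consonants are /m/, /n/ (at most one coda consonant is licensed; onsets are limited to one consonant).
Epenthesis after each stranded consonant: /m/ → /me/, /n/ → /ne/.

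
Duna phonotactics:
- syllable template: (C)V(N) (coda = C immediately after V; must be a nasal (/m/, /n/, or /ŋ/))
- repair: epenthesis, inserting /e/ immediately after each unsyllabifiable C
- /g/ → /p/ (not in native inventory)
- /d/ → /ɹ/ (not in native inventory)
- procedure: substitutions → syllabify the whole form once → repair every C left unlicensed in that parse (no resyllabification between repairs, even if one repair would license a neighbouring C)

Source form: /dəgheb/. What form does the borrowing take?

Substitution: /d/ → /ɹ/, /g/ → /p/, giving /ɹəpheb/.
Under (C)V(N), the unsyllabifiable consonants are /p/, /b/ (only a nasal (/m/, /n/, or /ŋ/) is licensed in coda position; onsets are limited to one consonant).
Epenthesis after each stranded consonant: /p/ → /pe/, /b/ → /be/.

ɹəpehebe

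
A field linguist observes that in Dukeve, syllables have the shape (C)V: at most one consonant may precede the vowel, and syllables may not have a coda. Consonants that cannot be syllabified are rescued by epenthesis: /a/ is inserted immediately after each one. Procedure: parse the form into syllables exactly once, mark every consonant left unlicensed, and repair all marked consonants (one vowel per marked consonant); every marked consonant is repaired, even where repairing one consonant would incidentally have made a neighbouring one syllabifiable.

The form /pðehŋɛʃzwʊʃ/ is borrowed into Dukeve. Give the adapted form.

paðehaŋɛʃazawʊʃa

The consonants /p/, /h/, /ʃ/, /z/, /ʃ/ cannot be parsed into a legal (C)V syllable (no codas are permitted; onsets are limited to one consonant).
Inserting the epenthetic vowel yields /p/ → /pa/, /h/ → /ha/, /ʃ/ → /ʃa/, /z/ → /za/, /ʃ/ → /ʃa/.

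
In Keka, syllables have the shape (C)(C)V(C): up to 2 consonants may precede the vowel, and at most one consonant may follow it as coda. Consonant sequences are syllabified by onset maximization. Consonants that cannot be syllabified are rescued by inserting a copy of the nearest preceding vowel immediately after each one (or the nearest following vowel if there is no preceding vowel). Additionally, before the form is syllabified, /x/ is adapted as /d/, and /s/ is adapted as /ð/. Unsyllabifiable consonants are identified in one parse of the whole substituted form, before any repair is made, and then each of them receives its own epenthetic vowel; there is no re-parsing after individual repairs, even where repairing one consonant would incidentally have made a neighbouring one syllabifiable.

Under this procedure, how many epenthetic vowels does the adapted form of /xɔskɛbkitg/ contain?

After substitution the input is /dɔðkɛbkitg/.
The unsyllabifiable consonants are /g/; each receives one epenthetic vowel.

1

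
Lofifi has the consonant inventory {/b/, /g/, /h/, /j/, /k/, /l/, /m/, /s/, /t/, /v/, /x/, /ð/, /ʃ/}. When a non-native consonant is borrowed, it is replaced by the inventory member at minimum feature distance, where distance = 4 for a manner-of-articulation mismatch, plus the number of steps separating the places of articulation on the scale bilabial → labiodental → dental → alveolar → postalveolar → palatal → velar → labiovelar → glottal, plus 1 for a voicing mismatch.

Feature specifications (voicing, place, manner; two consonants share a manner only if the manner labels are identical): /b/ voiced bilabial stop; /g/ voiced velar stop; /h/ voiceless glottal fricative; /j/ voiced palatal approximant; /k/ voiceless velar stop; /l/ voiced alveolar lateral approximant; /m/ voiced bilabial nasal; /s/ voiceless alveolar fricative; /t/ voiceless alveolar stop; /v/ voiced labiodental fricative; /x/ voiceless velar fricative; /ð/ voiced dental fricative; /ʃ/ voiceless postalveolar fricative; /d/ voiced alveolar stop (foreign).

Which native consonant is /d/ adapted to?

/t/ is closest: same manner (stop), place distance 0 (alveolar→alveolar), voicing differs (+1); total 1. Next closest is /b/ at distance 3.

t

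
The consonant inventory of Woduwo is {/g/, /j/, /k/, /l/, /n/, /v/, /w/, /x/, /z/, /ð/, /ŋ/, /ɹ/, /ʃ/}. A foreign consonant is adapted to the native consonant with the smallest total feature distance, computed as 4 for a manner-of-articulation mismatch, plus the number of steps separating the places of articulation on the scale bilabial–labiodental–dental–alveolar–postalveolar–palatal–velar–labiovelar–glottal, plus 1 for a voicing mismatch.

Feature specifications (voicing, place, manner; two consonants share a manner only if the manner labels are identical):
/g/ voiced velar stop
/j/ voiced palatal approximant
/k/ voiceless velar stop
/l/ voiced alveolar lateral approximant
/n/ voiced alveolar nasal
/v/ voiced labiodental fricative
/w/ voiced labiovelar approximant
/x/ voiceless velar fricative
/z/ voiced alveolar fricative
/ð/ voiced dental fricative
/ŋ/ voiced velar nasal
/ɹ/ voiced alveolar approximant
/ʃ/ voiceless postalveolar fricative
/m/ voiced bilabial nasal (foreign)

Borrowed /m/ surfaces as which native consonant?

n

/n/ is closest: same manner (nasal), place distance 3 (bilabial→alveolar), same voicing; total 3. Next closest is /v/ at distance 5.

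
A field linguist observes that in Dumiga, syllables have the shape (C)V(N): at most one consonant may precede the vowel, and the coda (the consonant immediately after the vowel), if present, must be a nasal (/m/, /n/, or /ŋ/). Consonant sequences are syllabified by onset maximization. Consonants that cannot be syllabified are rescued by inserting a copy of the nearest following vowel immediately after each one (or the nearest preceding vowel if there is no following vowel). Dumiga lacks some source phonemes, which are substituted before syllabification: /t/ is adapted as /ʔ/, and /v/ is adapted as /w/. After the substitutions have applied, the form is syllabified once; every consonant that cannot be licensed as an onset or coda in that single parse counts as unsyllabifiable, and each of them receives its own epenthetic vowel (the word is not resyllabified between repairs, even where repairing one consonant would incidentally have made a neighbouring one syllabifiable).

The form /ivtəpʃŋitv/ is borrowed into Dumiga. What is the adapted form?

iwəʔəpiʃiŋiʔiwi

Substitution: /v/ → /w/, /t/ → /ʔ/, giving /iwʔəpʃŋiʔw/.
Syllabifying with onset maximization leaves /w/, /p/, /ʃ/, /ʔ/, /w/ stranded (only a nasal (/m/, /n/, or /ŋ/) is licensed in coda position; onsets are limited to one consonant).
Epenthesis after each stranded consonant: /w/ → /wə/, /p/ → /pi/, /ʃ/ → /ʃi/, /ʔ/ → /ʔi/, /w/ → /wi/.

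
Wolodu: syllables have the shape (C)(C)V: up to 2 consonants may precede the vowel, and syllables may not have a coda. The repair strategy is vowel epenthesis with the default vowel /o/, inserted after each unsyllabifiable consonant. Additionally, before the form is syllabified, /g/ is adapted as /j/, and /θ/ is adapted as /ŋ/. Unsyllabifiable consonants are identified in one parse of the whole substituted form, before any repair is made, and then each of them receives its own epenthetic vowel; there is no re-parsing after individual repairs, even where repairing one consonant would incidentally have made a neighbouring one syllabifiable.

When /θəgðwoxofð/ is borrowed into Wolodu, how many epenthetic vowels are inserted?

After substitution the input is /ŋəjðwoxofð/.
The unsyllabifiable consonants are /j/, /f/, /ð/; each receives one epenthetic vowel.

3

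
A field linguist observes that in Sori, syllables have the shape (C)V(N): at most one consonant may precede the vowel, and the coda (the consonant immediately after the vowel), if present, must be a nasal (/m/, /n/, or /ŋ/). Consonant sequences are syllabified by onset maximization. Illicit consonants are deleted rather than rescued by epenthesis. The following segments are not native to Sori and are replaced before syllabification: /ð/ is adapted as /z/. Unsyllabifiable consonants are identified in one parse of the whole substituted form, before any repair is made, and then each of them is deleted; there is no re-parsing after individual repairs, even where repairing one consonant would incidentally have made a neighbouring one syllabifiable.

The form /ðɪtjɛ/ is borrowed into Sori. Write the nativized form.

Substitution: /ð/ → /z/, giving /zɪtjɛ/.
Under (C)V(N), the unsyllabifiable consonants are /t/ (only a nasal (/m/, /n/, or /ŋ/) is licensed in coda position; onsets are limited to one consonant).
Deleting the stranded consonants removes /t/.

zɪjɛ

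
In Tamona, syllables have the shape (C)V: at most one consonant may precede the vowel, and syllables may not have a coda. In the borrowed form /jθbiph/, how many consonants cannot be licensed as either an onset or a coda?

Under (C)V, the unsyllabifiable consonants are /j/, /θ/, /p/, /h/ (no codas are permitted; onsets are limited to one consonant).

4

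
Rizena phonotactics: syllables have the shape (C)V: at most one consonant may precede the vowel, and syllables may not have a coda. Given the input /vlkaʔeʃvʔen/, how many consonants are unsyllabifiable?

Syllabifying with onset maximization leaves /v/, /l/, /ʃ/, /v/, /n/ stranded (no codas are permitted; onsets are limited to one consonant).

5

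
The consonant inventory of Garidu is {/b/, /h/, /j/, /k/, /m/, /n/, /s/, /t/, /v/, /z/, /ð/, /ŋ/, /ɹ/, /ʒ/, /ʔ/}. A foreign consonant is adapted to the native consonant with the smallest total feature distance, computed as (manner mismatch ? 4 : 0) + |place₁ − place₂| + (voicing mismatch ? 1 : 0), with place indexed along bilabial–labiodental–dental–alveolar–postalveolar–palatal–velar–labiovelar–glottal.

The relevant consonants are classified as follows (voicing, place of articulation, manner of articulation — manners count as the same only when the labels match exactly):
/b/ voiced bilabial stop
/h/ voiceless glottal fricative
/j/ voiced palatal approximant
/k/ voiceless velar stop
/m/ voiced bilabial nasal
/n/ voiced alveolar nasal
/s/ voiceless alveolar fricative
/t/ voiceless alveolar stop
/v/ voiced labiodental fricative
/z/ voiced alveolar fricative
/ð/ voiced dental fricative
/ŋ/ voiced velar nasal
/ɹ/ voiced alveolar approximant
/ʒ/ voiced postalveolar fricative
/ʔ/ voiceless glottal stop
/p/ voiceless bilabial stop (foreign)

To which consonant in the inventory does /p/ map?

b

/b/ is closest: same manner (stop), place distance 0 (bilabial→bilabial), voicing differs (+1); total 1. Next closest is /t/ at distance 3.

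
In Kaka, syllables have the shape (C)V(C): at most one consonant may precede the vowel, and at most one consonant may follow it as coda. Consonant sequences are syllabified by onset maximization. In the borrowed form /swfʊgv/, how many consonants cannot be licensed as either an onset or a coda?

3

The consonants /s/, /w/, /v/ cannot be parsed into a legal (C)V(C) syllable (at most one coda consonant is licensed; onsets are limited to one consonant).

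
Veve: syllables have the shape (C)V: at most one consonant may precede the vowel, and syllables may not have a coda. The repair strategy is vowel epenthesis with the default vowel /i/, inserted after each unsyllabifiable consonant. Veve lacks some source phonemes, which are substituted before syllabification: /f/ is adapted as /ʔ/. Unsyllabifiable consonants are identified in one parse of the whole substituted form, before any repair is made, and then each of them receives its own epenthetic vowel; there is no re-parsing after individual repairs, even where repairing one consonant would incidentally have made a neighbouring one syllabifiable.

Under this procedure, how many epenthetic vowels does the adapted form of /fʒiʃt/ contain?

After substitution the input is /ʔʒiʃt/.
The unsyllabifiable consonants are /ʔ/, /ʃ/, /t/; each receives one epenthetic vowel.

3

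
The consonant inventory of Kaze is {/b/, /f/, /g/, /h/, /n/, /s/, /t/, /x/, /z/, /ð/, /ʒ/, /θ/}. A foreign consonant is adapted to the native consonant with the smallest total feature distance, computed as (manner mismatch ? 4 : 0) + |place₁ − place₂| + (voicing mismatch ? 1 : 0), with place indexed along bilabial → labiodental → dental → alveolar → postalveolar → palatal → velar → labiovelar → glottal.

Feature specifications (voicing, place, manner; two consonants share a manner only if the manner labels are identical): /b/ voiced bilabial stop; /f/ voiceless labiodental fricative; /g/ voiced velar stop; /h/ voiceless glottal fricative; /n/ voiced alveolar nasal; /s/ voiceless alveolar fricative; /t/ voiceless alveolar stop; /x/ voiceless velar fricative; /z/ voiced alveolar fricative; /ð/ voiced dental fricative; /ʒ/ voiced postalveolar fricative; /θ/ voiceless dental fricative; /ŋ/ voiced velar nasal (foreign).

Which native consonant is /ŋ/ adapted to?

n

/n/ is closest: same manner (nasal), place distance 3 (velar→alveolar), same voicing; total 3. Next closest is /g/ at distance 4.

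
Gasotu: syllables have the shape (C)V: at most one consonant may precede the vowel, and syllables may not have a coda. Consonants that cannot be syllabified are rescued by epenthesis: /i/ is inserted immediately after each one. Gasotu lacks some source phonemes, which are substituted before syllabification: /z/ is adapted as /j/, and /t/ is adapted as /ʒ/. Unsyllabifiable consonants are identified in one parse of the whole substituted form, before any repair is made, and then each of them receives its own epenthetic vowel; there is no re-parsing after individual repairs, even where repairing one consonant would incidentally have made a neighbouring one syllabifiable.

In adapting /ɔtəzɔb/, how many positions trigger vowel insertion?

1

After substitution the input is /ɔʒəjɔb/.
The unsyllabifiable consonants are /b/; each receives one epenthetic vowel.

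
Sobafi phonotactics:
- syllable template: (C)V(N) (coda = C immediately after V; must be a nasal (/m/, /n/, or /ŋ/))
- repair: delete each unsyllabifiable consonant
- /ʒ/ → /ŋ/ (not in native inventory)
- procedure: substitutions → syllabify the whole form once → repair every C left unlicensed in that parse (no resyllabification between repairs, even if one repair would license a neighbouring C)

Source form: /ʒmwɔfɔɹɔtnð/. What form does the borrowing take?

wɔfɔɹɔ

Substitution: /ʒ/ → /ŋ/, giving /ŋmwɔfɔɹɔtnð/.
Under (C)V(N), the unsyllabifiable consonants are /ŋ/, /m/, /t/, /n/, /ð/ (only a nasal (/m/, /n/, or /ŋ/) is licensed in coda position; onsets are limited to one consonant).
Deletion applies to /ŋ/, /m/, /t/, /n/, /ð/.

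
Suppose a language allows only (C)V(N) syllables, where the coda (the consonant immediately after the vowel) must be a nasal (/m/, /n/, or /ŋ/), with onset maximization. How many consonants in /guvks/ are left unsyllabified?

Syllabifying with onset maximization leaves /v/, /k/, /s/ stranded (only a nasal (/m/, /n/, or /ŋ/) is licensed in coda position; onsets are limited to one consonant).

3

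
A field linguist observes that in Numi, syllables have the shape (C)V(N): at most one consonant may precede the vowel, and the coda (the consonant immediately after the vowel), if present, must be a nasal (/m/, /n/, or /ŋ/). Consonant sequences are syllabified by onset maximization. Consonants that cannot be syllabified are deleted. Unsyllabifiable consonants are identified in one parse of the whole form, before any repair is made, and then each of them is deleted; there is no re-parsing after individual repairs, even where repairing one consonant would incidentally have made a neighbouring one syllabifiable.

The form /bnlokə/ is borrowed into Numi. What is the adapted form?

Under (C)V(N), the unsyllabifiable consonants are /b/, /n/ (only a nasal (/m/, /n/, or /ŋ/) is licensed in coda position; onsets are limited to one consonant).
Deletion applies to /b/, /n/.

lokə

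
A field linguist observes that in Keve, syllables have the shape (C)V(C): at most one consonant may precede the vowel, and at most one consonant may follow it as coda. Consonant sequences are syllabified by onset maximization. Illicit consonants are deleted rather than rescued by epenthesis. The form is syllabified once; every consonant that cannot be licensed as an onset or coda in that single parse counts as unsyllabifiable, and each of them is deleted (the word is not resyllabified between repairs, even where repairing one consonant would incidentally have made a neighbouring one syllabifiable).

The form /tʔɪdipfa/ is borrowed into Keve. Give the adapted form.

Under (C)V(C), the unsyllabifiable consonants are /t/ (at most one coda consonant is licensed; onsets are limited to one consonant).
Each unlicensed consonant is deleted: /t/.

ʔɪdipfa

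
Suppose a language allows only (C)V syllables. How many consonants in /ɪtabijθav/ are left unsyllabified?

Under (C)V, the unsyllabifiable consonants are /j/, /v/ (no codas are permitted; onsets are limited to one consonant).

2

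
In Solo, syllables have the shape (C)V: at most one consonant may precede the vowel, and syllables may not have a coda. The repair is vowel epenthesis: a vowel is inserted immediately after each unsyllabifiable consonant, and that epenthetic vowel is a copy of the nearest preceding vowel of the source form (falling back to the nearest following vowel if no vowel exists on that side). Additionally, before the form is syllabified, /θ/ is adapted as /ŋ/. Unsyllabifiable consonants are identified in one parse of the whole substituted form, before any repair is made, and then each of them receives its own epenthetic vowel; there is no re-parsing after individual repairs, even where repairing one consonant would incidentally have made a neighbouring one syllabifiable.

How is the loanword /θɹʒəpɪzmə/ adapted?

Substitution: /θ/ → /ŋ/, giving /ŋɹʒəpɪzmə/.
The consonants /ŋ/, /ɹ/, /z/ cannot be parsed into a legal (C)V syllable (no codas are permitted; onsets are limited to one consonant).
Inserting the epenthetic vowel yields /ŋ/ → /ŋə/, /ɹ/ → /ɹə/, /z/ → /zɪ/.

ŋəɹəʒəpɪzɪmə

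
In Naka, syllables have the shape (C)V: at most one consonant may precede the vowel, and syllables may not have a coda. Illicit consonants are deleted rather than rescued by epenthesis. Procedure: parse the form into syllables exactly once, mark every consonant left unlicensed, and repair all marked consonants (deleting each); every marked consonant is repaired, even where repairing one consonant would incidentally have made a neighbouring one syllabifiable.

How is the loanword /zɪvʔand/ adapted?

zɪʔa

Under (C)V, the unsyllabifiable consonants are /v/, /n/, /d/ (no codas are permitted; onsets are limited to one consonant).
Each unlicensed consonant is deleted: /v/, /n/, /d/.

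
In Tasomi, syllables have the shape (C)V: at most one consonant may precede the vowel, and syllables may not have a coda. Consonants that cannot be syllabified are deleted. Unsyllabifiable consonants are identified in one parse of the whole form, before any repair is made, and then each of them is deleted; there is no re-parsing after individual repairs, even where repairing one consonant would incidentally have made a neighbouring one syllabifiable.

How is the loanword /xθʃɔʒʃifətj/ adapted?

ʃɔʃifə

Under (C)V, the unsyllabifiable consonants are /x/, /θ/, /ʒ/, /t/, /j/ (no codas are permitted; onsets are limited to one consonant).
Each unlicensed consonant is deleted: /x/, /θ/, /ʒ/, /t/, /j/.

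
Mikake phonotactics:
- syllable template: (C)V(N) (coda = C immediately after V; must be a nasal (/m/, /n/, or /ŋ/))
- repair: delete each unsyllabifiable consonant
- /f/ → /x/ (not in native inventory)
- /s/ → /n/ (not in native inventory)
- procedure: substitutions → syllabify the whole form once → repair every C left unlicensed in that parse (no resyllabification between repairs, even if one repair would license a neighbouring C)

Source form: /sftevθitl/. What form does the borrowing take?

teθi

Substitution: /s/ → /n/, /f/ → /x/, giving /nxtevθitl/.
Under (C)V(N), the unsyllabifiable consonants are /n/, /x/, /v/, /t/, /l/ (only a nasal (/m/, /n/, or /ŋ/) is licensed in coda position; onsets are limited to one consonant).
Deleting the stranded consonants removes /n/, /x/, /v/, /t/, /l/.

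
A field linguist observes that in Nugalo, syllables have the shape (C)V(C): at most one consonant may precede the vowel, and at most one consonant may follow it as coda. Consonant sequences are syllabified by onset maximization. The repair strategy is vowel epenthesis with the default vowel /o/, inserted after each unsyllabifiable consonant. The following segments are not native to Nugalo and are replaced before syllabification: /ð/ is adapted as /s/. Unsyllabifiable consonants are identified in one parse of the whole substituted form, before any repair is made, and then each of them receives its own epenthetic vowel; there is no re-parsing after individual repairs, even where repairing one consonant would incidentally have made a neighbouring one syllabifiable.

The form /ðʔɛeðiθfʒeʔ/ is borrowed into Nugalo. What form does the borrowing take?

Substitution: /ð/ → /s/, giving /sʔɛesiθfʒeʔ/.
The consonants /s/, /f/ cannot be parsed into a legal (C)V(C) syllable (at most one coda consonant is licensed; onsets are limited to one consonant).
Epenthesis after each stranded consonant: /s/ → /so/, /f/ → /fo/.

soʔɛesiθfoʒeʔ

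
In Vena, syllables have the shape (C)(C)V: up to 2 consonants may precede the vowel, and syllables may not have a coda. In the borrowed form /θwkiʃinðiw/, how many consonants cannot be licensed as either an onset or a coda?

2

The consonants /θ/, /w/ cannot be parsed into a legal (C)(C)V syllable (no codas are permitted; onsets may contain at most 2 consonants).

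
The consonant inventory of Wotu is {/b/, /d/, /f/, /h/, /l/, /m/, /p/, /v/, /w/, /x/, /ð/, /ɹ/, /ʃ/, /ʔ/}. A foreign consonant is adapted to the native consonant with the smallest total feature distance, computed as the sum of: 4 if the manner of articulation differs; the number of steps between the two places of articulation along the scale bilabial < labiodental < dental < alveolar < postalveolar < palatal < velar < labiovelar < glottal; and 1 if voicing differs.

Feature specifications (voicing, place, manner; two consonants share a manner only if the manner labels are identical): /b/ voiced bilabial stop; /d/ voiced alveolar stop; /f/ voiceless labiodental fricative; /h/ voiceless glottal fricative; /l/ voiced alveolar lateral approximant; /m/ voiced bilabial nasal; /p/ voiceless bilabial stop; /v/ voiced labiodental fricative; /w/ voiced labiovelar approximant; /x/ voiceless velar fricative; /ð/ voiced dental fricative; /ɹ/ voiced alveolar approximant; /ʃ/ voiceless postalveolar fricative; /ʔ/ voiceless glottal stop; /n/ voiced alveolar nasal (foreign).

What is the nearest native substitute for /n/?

m

/m/ is closest: same manner (nasal), place distance 3 (alveolar→bilabial), same voicing; total 3. Next closest is /d/ at distance 4.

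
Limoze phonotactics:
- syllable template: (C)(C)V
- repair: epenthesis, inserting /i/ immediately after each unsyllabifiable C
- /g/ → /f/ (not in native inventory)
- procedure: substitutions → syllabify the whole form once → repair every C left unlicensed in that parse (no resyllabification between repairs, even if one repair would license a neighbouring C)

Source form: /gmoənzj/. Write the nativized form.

fmoəniziji

Substitution: /g/ → /f/, giving /fmoənzj/.
The consonants /n/, /z/, /j/ cannot be parsed into a legal (C)(C)V syllable (no codas are permitted; onsets may contain at most 2 consonants).
Inserting the epenthetic vowel yields /n/ → /ni/, /z/ → /zi/, /j/ → /ji/.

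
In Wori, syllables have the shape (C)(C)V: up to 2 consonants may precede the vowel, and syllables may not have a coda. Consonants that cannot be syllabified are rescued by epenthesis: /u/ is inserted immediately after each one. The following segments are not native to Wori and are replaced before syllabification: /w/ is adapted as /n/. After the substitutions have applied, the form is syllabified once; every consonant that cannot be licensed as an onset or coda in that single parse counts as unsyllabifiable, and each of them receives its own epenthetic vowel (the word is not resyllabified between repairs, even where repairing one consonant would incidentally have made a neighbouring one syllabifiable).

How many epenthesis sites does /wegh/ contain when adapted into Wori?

After substitution the input is /negh/.
The unsyllabifiable consonants are /g/, /h/; each receives one epenthetic vowel.

2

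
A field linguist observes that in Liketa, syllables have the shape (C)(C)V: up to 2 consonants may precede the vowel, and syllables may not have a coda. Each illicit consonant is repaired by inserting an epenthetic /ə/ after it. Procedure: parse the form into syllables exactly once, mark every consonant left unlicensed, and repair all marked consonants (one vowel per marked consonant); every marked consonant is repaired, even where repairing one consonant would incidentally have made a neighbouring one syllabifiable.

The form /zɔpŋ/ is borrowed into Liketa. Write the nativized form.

zɔpəŋə

Under (C)(C)V, the unsyllabifiable consonants are /p/, /ŋ/ (no codas are permitted; onsets may contain at most 2 consonants).
Epenthesis after each stranded consonant: /p/ → /pə/, /ŋ/ → /ŋə/.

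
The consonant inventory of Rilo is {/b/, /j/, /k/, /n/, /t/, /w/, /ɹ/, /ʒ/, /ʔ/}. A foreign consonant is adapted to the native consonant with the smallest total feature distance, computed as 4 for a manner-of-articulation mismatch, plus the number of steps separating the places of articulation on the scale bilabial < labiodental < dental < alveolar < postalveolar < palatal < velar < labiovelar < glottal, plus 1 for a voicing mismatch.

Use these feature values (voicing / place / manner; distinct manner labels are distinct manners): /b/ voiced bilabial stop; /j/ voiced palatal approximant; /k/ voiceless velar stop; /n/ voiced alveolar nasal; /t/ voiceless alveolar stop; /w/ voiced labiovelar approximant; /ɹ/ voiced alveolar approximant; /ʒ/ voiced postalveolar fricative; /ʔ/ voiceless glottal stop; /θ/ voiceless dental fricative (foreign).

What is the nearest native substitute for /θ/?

ʒ

/ʒ/ is closest: same manner (fricative), place distance 2 (dental→postalveolar), voicing differs (+1); total 3. Next closest is /t/ at distance 5.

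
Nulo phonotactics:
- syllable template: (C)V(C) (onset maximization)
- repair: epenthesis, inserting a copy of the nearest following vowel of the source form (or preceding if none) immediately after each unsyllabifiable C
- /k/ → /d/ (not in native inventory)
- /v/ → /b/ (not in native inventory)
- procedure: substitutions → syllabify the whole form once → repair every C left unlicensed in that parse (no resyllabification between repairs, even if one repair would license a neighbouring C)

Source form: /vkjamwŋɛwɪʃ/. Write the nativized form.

badajamwɛŋɛwɪʃ

Substitution: /v/ → /b/, /k/ → /d/, giving /bdjamwŋɛwɪʃ/.
The consonants /b/, /d/, /w/ cannot be parsed into a legal (C)V(C) syllable (at most one coda consonant is licensed; onsets are limited to one consonant).
Inserting the epenthetic vowel yields /b/ → /ba/, /d/ → /da/, /w/ → /wɛ/.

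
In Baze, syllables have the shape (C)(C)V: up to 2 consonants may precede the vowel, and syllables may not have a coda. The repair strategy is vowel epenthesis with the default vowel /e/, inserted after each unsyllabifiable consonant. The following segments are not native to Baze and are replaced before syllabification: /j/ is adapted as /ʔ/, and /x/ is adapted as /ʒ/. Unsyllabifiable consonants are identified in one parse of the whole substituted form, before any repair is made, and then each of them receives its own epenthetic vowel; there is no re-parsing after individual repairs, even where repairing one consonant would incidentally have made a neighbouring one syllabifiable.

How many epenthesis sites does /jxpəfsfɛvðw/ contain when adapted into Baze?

5

After substitution the input is /ʔʒpəfsfɛvðw/.
The unsyllabifiable consonants are /ʔ/, /f/, /v/, /ð/, /w/; each receives one epenthetic vowel.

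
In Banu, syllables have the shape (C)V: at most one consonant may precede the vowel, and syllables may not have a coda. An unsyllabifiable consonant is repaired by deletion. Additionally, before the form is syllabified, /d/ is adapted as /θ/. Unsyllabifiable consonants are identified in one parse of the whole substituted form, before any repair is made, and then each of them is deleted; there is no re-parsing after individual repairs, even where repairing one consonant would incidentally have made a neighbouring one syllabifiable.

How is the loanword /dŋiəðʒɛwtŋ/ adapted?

Substitution: /d/ → /θ/, giving /θŋiəðʒɛwtŋ/.
Under (C)V, the unsyllabifiable consonants are /θ/, /ð/, /w/, /t/, /ŋ/ (no codas are permitted; onsets are limited to one consonant).
Deleting the stranded consonants removes /θ/, /ð/, /w/, /t/, /ŋ/.

ŋiəʒɛ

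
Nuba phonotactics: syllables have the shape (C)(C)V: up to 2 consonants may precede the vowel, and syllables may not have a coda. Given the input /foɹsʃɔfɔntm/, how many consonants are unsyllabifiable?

Under (C)(C)V, the unsyllabifiable consonants are /ɹ/, /n/, /t/, /m/ (no codas are permitted; onsets may contain at most 2 consonants).

4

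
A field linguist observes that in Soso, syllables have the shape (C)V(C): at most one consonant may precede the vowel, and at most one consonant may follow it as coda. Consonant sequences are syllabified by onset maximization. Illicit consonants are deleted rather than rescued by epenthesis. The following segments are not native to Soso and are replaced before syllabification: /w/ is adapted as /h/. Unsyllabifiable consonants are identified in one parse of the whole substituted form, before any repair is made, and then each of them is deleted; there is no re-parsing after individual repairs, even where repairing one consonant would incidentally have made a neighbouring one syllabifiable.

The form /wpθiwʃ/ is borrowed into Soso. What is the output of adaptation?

Substitution: /w/ → /h/, giving /hpθihʃ/.
Syllabifying with onset maximization leaves /h/, /p/, /ʃ/ stranded (at most one coda consonant is licensed; onsets are limited to one consonant).
Each unlicensed consonant is deleted: /h/, /p/, /ʃ/.

θih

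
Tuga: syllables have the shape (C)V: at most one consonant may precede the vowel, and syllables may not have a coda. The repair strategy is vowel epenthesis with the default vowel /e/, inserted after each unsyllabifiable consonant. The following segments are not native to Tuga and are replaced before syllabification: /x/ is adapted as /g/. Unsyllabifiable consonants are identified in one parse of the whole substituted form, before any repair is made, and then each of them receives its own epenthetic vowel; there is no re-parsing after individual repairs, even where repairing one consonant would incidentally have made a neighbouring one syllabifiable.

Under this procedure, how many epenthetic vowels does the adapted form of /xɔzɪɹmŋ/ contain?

After substitution the input is /gɔzɪɹmŋ/.
The unsyllabifiable consonants are /ɹ/, /m/, /ŋ/; each receives one epenthetic vowel.

3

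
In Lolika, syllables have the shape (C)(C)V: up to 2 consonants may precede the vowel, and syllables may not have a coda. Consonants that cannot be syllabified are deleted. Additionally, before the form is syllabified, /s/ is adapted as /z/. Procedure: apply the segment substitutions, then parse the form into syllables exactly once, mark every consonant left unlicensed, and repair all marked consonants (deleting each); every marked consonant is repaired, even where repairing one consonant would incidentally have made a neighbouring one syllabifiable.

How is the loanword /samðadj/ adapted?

Substitution: /s/ → /z/, giving /zamðadj/.
The consonants /d/, /j/ cannot be parsed into a legal (C)(C)V syllable (no codas are permitted; onsets may contain at most 2 consonants).
Deleting the stranded consonants removes /d/, /j/.

zamða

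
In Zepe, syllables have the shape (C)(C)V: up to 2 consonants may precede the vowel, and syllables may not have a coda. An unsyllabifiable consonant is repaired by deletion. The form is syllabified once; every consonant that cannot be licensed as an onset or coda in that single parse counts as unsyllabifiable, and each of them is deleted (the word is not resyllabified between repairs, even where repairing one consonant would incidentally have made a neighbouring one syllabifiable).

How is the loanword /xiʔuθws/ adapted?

Syllabifying with onset maximization leaves /θ/, /w/, /s/ stranded (no codas are permitted; onsets may contain at most 2 consonants).
Deletion applies to /θ/, /w/, /s/.

xiʔu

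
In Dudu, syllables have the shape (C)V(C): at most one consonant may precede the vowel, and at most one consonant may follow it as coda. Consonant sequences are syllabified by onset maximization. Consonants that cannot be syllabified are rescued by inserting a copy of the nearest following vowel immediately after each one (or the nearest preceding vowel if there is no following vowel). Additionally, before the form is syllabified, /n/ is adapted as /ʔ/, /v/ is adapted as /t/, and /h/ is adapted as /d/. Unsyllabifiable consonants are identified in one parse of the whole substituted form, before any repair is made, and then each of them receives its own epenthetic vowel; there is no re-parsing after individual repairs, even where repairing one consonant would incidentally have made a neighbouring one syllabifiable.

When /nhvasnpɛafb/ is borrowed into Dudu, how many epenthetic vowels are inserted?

4

After substitution the input is /ʔdtasʔpɛafb/.
The unsyllabifiable consonants are /ʔ/, /d/, /ʔ/, /b/; each receives one epenthetic vowel.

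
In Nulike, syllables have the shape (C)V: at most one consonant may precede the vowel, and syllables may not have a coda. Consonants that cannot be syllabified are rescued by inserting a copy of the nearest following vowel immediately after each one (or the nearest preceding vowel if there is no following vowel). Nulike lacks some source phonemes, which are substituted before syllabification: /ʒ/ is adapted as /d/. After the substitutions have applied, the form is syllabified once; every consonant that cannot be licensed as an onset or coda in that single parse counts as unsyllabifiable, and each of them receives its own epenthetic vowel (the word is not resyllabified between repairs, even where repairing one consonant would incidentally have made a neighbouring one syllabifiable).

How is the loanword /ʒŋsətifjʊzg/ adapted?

dəŋəsətifʊjʊzʊgʊ

Substitution: /ʒ/ → /d/, giving /dŋsətifjʊzg/.
Syllabifying with onset maximization leaves /d/, /ŋ/, /f/, /z/, /g/ stranded (no codas are permitted; onsets are limited to one consonant).
Each unlicensed consonant becomes the onset of a new syllable: /d/ → /də/, /ŋ/ → /ŋə/, /f/ → /fʊ/, /z/ → /zʊ/, /g/ → /gʊ/.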